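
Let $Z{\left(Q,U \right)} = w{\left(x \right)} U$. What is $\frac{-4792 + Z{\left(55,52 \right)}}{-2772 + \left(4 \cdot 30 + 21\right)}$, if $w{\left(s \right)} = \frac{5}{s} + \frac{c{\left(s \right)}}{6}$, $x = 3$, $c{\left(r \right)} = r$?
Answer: $\frac{14038}{7893} \approx 1.7785$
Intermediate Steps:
$w{\left(s \right)} = \frac{5}{s} + \frac{s}{6}$
$Z{\left(Q,U \right)} = \frac{13 U}{6}$ ($Z{\left(Q,U \right)} = \left(\frac{5}{3} + \frac{1}{6} \cdot 3\right) U = \left(5 \cdot \frac{1}{3} + \frac{1}{2}\right) U = \left(\frac{5}{3} + \frac{1}{2}\right) U = \frac{13 U}{6}$)
$\frac{-4792 + Z{\left(55,52 \right)}}{-2772 + \left(4 \cdot 30 + 21\right)} = \frac{-4792 + \frac{13}{6} \cdot 52}{-2772 + \left(4 \cdot 30 + 21\right)} = \frac{-4792 + \frac{338}{3}}{-2772 + \left(120 + 21\right)} = - \frac{14038}{3 \left(-2772 + 141\right)} = - \frac{14038}{3 \left(-2631\right)} = \left(- \frac{14038}{3}\right) \left(- \frac{1}{2631}\right) = \frac{14038}{7893}$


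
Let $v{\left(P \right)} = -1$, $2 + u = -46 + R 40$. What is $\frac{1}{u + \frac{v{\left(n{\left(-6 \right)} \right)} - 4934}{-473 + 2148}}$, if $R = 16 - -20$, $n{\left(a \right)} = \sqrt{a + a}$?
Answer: $\frac{335}{465333} \approx 0.00071991$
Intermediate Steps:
$n{\left(a \right)} = \sqrt{2} \sqrt{a}$ ($n{\left(a \right)} = \sqrt{2 a} = \sqrt{2} \sqrt{a}$)
$R = 36$ ($R = 16 + 20 = 36$)
$u = 1392$ ($u = -2 + \left(-46 + 36 \cdot 40\right) = -2 + \left(-46 + 1440\right) = -2 + 1394 = 1392$)
$\frac{1}{u + \frac{v{\left(n{\left(-6 \right)} \right)} - 4934}{-473 + 2148}} = \frac{1}{1392 + \frac{-1 - 4934}{-473 + 2148}} = \frac{1}{1392 - \frac{4935}{1675}} = \frac{1}{1392 - \frac{987}{335}} = \frac{1}{\frac{465333}{335}} = \frac{335}{465333}$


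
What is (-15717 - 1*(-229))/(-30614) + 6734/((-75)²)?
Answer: 146637338/86101875 ≈ 1.7031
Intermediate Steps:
(-15717 - 1*(-229))/(-30614) + 6734/((-75)²) = (-15717 + 229)*(-1/30614) + 6734/5625 = -15488*(-1/30614) + 6734*(1/5625) = 7744/15307 + 6734/5625 = 146637338/86101875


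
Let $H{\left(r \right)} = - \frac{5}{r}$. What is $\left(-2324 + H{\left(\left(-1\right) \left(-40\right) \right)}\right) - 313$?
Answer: $- \frac{21097}{8} \approx -2637.1$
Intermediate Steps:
$\left(-2324 + H{\left(\left(-1\right) \left(-40\right) \right)}\right) - 313 = \left(-2324 - \frac{5}{\left(-1\right) \left(-40\right)}\right) - 313 = \left(-2324 - \frac{5}{40}\right) - 313 = \left(-2324 - \frac{1}{8}\right) - 313 = - \frac{18593}{8} - 313 = - \frac{21097}{8}$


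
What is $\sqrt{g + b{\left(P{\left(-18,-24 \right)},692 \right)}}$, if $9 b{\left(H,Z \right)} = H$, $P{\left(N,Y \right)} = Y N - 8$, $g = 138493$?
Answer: $\frac{\sqrt{1246861}}{3} \approx 372.21$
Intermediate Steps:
$P{\left(N,Y \right)} = -8 + N Y$ ($P{\left(N,Y \right)} = N Y - 8 = -8 + N Y$)
$b{\left(H,Z \right)} = \frac{H}{9}$
$\sqrt{g + b{\left(P{\left(-18,-24 \right)},692 \right)}} = \sqrt{138493 + \frac{-8 - -432}{9}} = \sqrt{138493 + \frac{-8 + 432}{9}} = \sqrt{138493 + \frac{1}{9} \cdot 424} = \sqrt{138493 + \frac{424}{9}} = \sqrt{\frac{1246861}{9}} = \frac{\sqrt{1246861}}{3}$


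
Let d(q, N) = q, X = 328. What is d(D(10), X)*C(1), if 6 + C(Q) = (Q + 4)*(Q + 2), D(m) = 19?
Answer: 171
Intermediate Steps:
C(Q) = -6 + (2 + Q)*(4 + Q) (C(Q) = -6 + (Q + 4)*(Q + 2) = -6 + (4 + Q)*(2 + Q) = -6 + (2 + Q)*(4 + Q))
d(D(10), X)*C(1) = 19*(2 + 1² + 6*1) = 19*(2 + 1 + 6) = 19*9 = 171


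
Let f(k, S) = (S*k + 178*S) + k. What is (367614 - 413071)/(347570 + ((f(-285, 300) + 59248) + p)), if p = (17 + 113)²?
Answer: -45457/391333 ≈ -0.11616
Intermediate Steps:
p = 16900 (p = 130² = 16900)
f(k, S) = k + 178*S + S*k (f(k, S) = (178*S + S*k) + k = k + 178*S + S*k)
(367614 - 413071)/(347570 + ((f(-285, 300) + 59248) + p)) = (367614 - 413071)/(347570 + (((-285 + 178*300 + 300*(-285)) + 59248) + 16900)) = -45457/(347570 + (((-285 + 53400 - 85500) + 59248) + 16900)) = -45457/(347570 + ((-32385 + 59248) + 16900)) = -45457/(347570 + (26863 + 16900)) = -45457/(347570 + 43763) = -45457/391333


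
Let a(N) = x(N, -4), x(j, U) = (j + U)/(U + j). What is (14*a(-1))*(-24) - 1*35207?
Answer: -35543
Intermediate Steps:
x(j, U) = 1 (x(j, U) = (U + j)/(U + j) = 1)
a(N) = 1
(14*a(-1))*(-24) - 1*35207 = (14*1)*(-24) - 1*35207 = 14*(-24) - 35207 = -336 - 35207 = -35543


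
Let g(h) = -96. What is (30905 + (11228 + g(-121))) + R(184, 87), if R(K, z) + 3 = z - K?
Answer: 41937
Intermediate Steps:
R(K, z) = -3 + z - K (R(K, z) = -3 + (z - K) = -3 + z - K)
(30905 + (11228 + g(-121))) + R(184, 87) = (30905 + (11228 - 96)) + (-3 + 87 - 1*184) = (30905 + 11132) + (-3 + 87 - 184) = 42037 - 100 = 41937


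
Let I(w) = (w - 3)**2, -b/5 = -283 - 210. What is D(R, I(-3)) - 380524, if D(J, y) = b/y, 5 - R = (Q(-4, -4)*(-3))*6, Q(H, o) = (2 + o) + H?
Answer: -13696399/36 ≈ -3.8046e+5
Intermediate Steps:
b = 2465 (b = -5*(-283 - 210) = -5*(-493) = 2465)
Q(H, o) = 2 + H + o
I(w) = (-3 + w)**2
R = -103 (R = 5 - (2 - 4 - 4)*(-3)*6 = 5 - (-6*(-3))*6 = 5 - 18*6 = 5 - 1*108 = 5 - 108 = -103)
D(J, y) = 2465/y
D(R, I(-3)) - 380524 = 2465/((-3 - 3)**2) - 380524 = 2465/((-6)**2) - 380524 = 2465/36 - 380524 = -13696399/36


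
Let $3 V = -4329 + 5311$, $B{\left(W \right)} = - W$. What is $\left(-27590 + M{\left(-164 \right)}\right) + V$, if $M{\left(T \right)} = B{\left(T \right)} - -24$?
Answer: $- \frac{81224}{3} \approx -27075.0$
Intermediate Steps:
$V = \frac{982}{3}$ ($V = \frac{-4329 + 5311}{3} = \frac{1}{3} \cdot 982 = \frac{982}{3} \approx 327.33$)
$M{\left(T \right)} = 24 - T$ ($M{\left(T \right)} = - T - -24 = - T + 24 = 24 - T$)
$\left(-27590 + M{\left(-164 \right)}\right) + V = \left(-27590 + \left(24 - -164\right)\right) + \frac{982}{3} = \left(-27590 + \left(24 + 164\right)\right) + \frac{982}{3} = \left(-27590 + 188\right) + \frac{982}{3} = -27402 + \frac{982}{3} = - \frac{81224}{3}$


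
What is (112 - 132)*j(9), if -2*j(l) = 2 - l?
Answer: -70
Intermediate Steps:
j(l) = -1 + l/2 (j(l) = -(2 - l)/2 = -1 + l/2)
(112 - 132)*j(9) = (112 - 132)*(-1 + (½)*9) = -20*(-1 + 9/2) = -20*7/2 = -70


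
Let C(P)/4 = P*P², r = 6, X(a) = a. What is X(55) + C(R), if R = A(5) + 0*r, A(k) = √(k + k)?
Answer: 55 + 40*√10 ≈ 181.49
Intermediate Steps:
A(k) = √2*√k (A(k) = √(2*k) = √2*√k)
R = √10 (R = √2*√5 + 0*6 = √10 + 0 = √10 ≈ 3.1623)
C(P) = 4*P³ (C(P) = 4*(P*P²) = 4*P³)
X(55) + C(R) = 55 + 4*(√10)³ = 55 + 4*(10*√10) = 55 + 40*√10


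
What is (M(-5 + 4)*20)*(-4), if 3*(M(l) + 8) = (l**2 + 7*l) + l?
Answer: 2480/3 ≈ 826.67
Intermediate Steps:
M(l) = -8 + l**2/3 + 8*l/3 (M(l) = -8 + ((l**2 + 7*l) + l)/3 = -8 + (l**2 + 8*l)/3 = -8 + (l**2/3 + 8*l/3) = -8 + l**2/3 + 8*l/3)
(M(-5 + 4)*20)*(-4) = ((-8 + (-5 + 4)**2/3 + 8*(-5 + 4)/3)*20)*(-4) = ((-8 + (1/3)*(-1)**2 + (8/3)*(-1))*20)*(-4) = ((-8 + (1/3)*1 - 8/3)*20)*(-4) = ((-8 + 1/3 - 8/3)*20)*(-4) = -31/3*20*(-4) = -620/3*(-4) = 2480/3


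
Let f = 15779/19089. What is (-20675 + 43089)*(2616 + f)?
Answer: 159948234806/2727 ≈ 5.8654e+7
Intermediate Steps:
f = 15779/19089 (f = 15779*(1/19089) = 15779/19089 ≈ 0.82660)
(-20675 + 43089)*(2616 + f) = (-20675 + 43089)*(2616 + 15779/19089) = 22414*(49952603/19089) = 159948234806/2727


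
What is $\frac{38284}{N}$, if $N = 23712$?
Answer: $\frac{9571}{5928} \approx 1.6145$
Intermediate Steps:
$\frac{38284}{N} = \frac{38284}{23712} = 38284 \cdot \frac{1}{23712} = \frac{9571}{5928}$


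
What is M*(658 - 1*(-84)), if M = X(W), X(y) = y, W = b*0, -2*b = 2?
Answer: 0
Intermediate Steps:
b = -1 (b = -1/2*2 = -1)
W = 0 (W = -1*0 = 0)
M = 0
M*(658 - 1*(-84)) = 0*(658 - 1*(-84)) = 0*(658 + 84) = 0*742 = 0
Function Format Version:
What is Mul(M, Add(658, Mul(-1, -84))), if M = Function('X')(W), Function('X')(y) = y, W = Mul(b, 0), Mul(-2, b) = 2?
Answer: 0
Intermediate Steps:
b = -1 (b = Mul(Rational(-1, 2), 2) = -1)
W = 0 (W = Mul(-1, 0) = 0)
M = 0
Mul(M, Add(658, Mul(-1, -84))) = Mul(0, Add(658, Mul(-1, -84))) = Mul(0, Add(658, 84)) = Mul(0, 742) = 0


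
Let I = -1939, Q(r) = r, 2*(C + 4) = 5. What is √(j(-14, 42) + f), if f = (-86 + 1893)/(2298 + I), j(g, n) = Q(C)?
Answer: √1821566/718 ≈ 1.8797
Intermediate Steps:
C = -3/2 (C = -4 + (½)*5 = -4 + 5/2 = -3/2 ≈ -1.5000)
j(g, n) = -3/2
f = 1807/359 (f = (-86 + 1893)/(2298 - 1939) = 1807/359 ≈ 5.0334)
√(j(-14, 42) + f) = √(-3/2 + 1807/359) = √(2537/718) = √1821566/718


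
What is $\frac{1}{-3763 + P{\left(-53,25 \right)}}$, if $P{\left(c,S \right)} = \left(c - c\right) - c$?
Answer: $- \frac{1}{3710} \approx -0.00026954$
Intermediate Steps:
$P{\left(c,S \right)} = - c$ ($P{\left(c,S \right)} = 0 - c = - c$)
$\frac{1}{-3763 + P{\left(-53,25 \right)}} = \frac{1}{-3763 - -53} = \frac{1}{-3763 + 53} = \frac{1}{-3710} = - \frac{1}{3710}$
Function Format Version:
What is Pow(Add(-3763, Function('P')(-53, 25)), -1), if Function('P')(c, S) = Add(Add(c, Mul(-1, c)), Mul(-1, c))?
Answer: Rational(-1, 3710) ≈ -0.00026954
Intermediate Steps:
Function('P')(c, S) = Mul(-1, c) (Function('P')(c, S) = Add(0, Mul(-1, c)) = Mul(-1, c))
Pow(Add(-3763, Function('P')(-53, 25)), -1) = Pow(Add(-3763, Mul(-1, -53)), -1) = Pow(Add(-3763, 53), -1) = Pow(-3710, -1) = Rational(-1, 3710)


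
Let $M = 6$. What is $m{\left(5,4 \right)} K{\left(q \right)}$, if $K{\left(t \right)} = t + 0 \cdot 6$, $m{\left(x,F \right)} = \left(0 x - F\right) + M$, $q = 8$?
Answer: $16$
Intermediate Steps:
$m{\left(x,F \right)} = 6 - F$ ($m{\left(x,F \right)} = \left(0 x - F\right) + 6 = \left(0 - F\right) + 6 = - F + 6 = 6 - F$)
$K{\left(t \right)} = t$ ($K{\left(t \right)} = t + 0 = t$)
$m{\left(5,4 \right)} K{\left(q \right)} = \left(6 - 4\right) 8 = 2 \cdot 8 = 16$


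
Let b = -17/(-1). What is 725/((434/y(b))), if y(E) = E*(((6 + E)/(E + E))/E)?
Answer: 16675/14756 ≈ 1.1300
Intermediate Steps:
b = 17 (b = -17*(-1) = 17)
y(E) = (6 + E)/(2*E) (y(E) = E*(((6 + E)/((2*E)))/E) = E*(((6 + E)*(1/(2*E)))/E) = E*(((6 + E)/(2*E))/E) = E*((6 + E)/(2*E²)) = (6 + E)/(2*E))
725/((434/y(b))) = 725/((434/(((½)*(6 + 17)/17)))) = 725/((434/(((½)*(1/17)*23)))) = 725/((434/(23/34))) = 725/((434*(34/23))) = 725/(14756/23) = 725*(23/14756) = 16675/14756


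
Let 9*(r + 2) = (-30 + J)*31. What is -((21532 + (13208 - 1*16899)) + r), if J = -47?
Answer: -158164/9 ≈ -17574.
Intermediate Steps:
r = -2405/9 (r = -2 + ((-30 - 47)*31)/9 = -2 + (-77*31)/9 = -2 + (⅑)*(-2387) = -2 - 2387/9 = -2405/9 ≈ -267.22)
-((21532 + (13208 - 1*16899)) + r) = -((21532 + (13208 - 1*16899)) - 2405/9) = -((21532 + (13208 - 16899)) - 2405/9) = -((21532 - 3691) - 2405/9) = -(17841 - 2405/9) = -1*158164/9 = -158164/9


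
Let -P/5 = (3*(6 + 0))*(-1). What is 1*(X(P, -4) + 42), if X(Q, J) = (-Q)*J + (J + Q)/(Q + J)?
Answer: 403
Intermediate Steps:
P = 90 (P = -5*3*(6 + 0)*(-1) = -5*3*6*(-1) = -90*(-1) = -5*(-18) = 90)
X(Q, J) = 1 - J*Q (X(Q, J) = -J*Q + (J + Q)/(J + Q) = -J*Q + 1 = 1 - J*Q)
1*(X(P, -4) + 42) = 1*((1 - 1*(-4)*90) + 42) = 1*((1 + 360) + 42) = 1*(361 + 42) = 1*403 = 403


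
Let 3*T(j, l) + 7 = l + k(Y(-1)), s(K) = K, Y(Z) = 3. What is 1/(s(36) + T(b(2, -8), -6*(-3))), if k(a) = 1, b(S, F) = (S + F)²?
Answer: 1/40 ≈ 0.025000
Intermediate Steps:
b(S, F) = (F + S)²
T(j, l) = -2 + l/3 (T(j, l) = -7/3 + (l + 1)/3 = -7/3 + (1 + l)/3 = -7/3 + (⅓ + l/3) = -2 + l/3)
1/(s(36) + T(b(2, -8), -6*(-3))) = 1/(36 + (-2 + (-6*(-3))/3)) = 1/(36 + (-2 + (⅓)*18)) = 1/(36 + (-2 + 6)) = 1/(36 + 4) = 1/40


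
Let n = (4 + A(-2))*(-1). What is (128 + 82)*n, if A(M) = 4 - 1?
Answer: -1470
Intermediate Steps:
A(M) = 3
n = -7 (n = (4 + 3)*(-1) = 7*(-1) = -7)
(128 + 82)*n = (128 + 82)*(-7) = 210*(-7) = -1470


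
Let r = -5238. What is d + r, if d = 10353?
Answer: 5115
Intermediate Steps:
d + r = 10353 - 5238 = 5115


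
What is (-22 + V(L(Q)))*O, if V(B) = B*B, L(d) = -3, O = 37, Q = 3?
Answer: -481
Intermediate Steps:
V(B) = B²
(-22 + V(L(Q)))*O = (-22 + (-3)²)*37 = (-22 + 9)*37 = -13*37 = -481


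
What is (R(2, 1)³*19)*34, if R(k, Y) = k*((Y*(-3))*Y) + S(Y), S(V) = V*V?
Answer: -80750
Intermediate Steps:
S(V) = V²
R(k, Y) = Y² - 3*k*Y² (R(k, Y) = k*((Y*(-3))*Y) + Y² = k*((-3*Y)*Y) + Y² = k*(-3*Y²) + Y² = -3*k*Y² + Y² = Y² - 3*k*Y²)
(R(2, 1)³*19)*34 = ((1²*(1 - 3*2))³*19)*34 = ((1*(1 - 6))³*19)*34 = ((1*(-5))³*19)*34 = ((-5)³*19)*34 = -125*19*34 = -2375*34 = -80750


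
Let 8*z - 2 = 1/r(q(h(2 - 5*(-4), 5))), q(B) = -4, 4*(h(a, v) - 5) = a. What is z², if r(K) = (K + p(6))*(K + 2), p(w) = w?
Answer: 49/1024 ≈ 0.047852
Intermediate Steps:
h(a, v) = 5 + a/4
r(K) = (2 + K)*(6 + K) (r(K) = (K + 6)*(K + 2) = (6 + K)*(2 + K) = (2 + K)*(6 + K))
z = 7/32 (z = ¼ + 1/(8*(12 + (-4)² + 8*(-4))) = ¼ + 1/(8*(12 + 16 - 32)) = ¼ + (⅛)/(-4) = ¼ + (⅛)*(-¼) = ¼ - 1/32 = 7/32 ≈ 0.21875)
z² = (7/32)² = 49/1024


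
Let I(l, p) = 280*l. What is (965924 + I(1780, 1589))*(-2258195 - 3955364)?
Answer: -9098663569116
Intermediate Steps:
(965924 + I(1780, 1589))*(-2258195 - 3955364) = (965924 + 280*1780)*(-2258195 - 3955364) = (965924 + 498400)*(-6213559) = 1464324*(-6213559) = -9098663569116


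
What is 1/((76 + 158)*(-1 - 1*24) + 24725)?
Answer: 1/18875 ≈ 5.2980e-5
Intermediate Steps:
1/((76 + 158)*(-1 - 1*24) + 24725) = 1/(234*(-1 - 24) + 24725) = 1/(234*(-25) + 24725) = 1/(-5850 + 24725) = 1/18875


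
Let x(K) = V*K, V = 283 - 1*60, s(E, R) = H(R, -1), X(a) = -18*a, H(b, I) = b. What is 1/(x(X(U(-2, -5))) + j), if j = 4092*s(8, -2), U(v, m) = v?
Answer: -1/156 ≈ -0.0064103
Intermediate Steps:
s(E, R) = R
j = -8184 (j = 4092*(-2) = -8184)
V = 223 (V = 283 - 60 = 223)
x(K) = 223*K
1/(x(X(U(-2, -5))) + j) = 1/(223*(-18*(-2)) - 8184) = 1/(223*36 - 8184) = 1/(8028 - 8184) = 1/(-156) = -1/156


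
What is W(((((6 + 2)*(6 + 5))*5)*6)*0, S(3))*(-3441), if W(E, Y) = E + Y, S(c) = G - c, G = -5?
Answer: 27528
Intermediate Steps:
S(c) = -5 - c
W(((((6 + 2)*(6 + 5))*5)*6)*0, S(3))*(-3441) = (((((6 + 2)*(6 + 5))*5)*6)*0 + (-5 - 1*3))*(-3441) = ((((8*11)*5)*6)*0 + (-5 - 3))*(-3441) = (((88*5)*6)*0 - 8)*(-3441) = ((440*6)*0 - 8)*(-3441) = (2640*0 - 8)*(-3441) = (0 - 8)*(-3441) = -8*(-3441) = 27528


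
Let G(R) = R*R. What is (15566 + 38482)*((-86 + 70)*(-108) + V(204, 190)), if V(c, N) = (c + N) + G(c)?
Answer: 2363951424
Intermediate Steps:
G(R) = R**2
V(c, N) = N + c + c**2 (V(c, N) = (c + N) + c**2 = (N + c) + c**2 = N + c + c**2)
(15566 + 38482)*((-86 + 70)*(-108) + V(204, 190)) = (15566 + 38482)*((-86 + 70)*(-108) + (190 + 204 + 204**2)) = 54048*(-16*(-108) + (190 + 204 + 41616)) = 54048*(1728 + 42010) = 54048*43738 = 2363951424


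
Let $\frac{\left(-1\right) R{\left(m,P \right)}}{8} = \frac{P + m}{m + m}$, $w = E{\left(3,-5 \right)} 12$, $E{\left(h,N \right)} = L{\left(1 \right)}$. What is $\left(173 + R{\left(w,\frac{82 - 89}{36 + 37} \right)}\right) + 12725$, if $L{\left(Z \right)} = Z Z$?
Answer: $\frac{2823793}{219} \approx 12894.0$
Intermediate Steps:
$L{\left(Z \right)} = Z^{2}$
$E{\left(h,N \right)} = 1$ ($E{\left(h,N \right)} = 1^{2} = 1$)
$w = 12$ ($w = 1 \cdot 12 = 12$)
$R{\left(m,P \right)} = - \frac{4 \left(P + m\right)}{m}$ ($R{\left(m,P \right)} = - 8 \frac{P + m}{m + m} = - 8 \frac{P + m}{2 m} = - \frac{4 \left(P + m\right)}{m}$)
$\left(173 + R{\left(w,\frac{82 - 89}{36 + 37} \right)}\right) + 12725 = \left(173 - \left(4 + \frac{4 \frac{82 - 89}{36 + 37}}{12}\right)\right) + 12725 = \left(173 - \left(4 + 4 \left(- \frac{7}{73}\right) \frac{1}{12}\right)\right) + 12725 = \left(173 - \left(4 + 4 \left(\left(-7\right) \frac{1}{73}\right) \frac{1}{12}\right)\right) + 12725 = \left(173 - \left(4 - \frac{7}{219}\right)\right) + 12725 = \left(173 + \left(-4 + \frac{7}{219}\right)\right) + 12725 = \left(173 - \frac{869}{219}\right) + 12725 = \frac{37018}{219} + 12725 = \frac{2823793}{219}$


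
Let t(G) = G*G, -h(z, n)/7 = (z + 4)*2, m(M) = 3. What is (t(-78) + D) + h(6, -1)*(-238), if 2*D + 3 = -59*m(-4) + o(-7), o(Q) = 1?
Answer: 78629/2 ≈ 39315.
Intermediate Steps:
h(z, n) = -56 - 14*z (h(z, n) = -7*(z + 4)*2 = -7*(4 + z)*2 = -7*(8 + 2*z) = -56 - 14*z)
D = -179/2 (D = -3/2 + (-59*3 + 1)/2 = -3/2 + (-177 + 1)/2 = -3/2 + (½)*(-176) = -3/2 - 88 = -179/2 ≈ -89.500)
t(G) = G²
(t(-78) + D) + h(6, -1)*(-238) = ((-78)² - 179/2) + (-56 - 14*6)*(-238) = (6084 - 179/2) + (-56 - 84)*(-238) = 11989/2 - 140*(-238) = 11989/2 + 33320 = 78629/2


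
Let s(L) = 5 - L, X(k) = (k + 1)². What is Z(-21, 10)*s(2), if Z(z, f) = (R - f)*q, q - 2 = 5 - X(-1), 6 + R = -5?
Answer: -441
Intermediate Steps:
R = -11 (R = -6 - 5 = -11)
X(k) = (1 + k)²
q = 7 (q = 2 + (5 - (1 - 1)²) = 2 + (5 - 1*0²) = 2 + (5 - 1*0) = 2 + (5 + 0) = 2 + 5 = 7)
Z(z, f) = -77 - 7*f (Z(z, f) = (-11 - f)*7 = -77 - 7*f)
Z(-21, 10)*s(2) = (-77 - 7*10)*(5 - 1*2) = (-77 - 70)*(5 - 2) = -147*3 = -441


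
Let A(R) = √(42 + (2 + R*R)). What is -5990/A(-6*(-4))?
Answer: -599*√155/31 ≈ -240.56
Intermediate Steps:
A(R) = √(44 + R²) (A(R) = √(42 + (2 + R²)) = √(44 + R²))
-5990/A(-6*(-4)) = -5990/√(44 + (-6*(-4))²) = -5990/√(44 + 24²) = -5990/√(44 + 576) = -5990*√155/310 = -599*√155/31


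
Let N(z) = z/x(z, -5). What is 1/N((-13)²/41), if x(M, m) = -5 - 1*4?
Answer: -369/169 ≈ -2.1834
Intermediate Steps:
x(M, m) = -9 (x(M, m) = -5 - 4 = -9)
N(z) = -z/9 (N(z) = z/(-9) = z*(-⅑) = -z/9)
1/N((-13)²/41) = 1/(-(-13)²/(9*41)) = 1/(-169/(9*41)) = 1/(-⅑*169/41) = 1/(-169/369) = -369/169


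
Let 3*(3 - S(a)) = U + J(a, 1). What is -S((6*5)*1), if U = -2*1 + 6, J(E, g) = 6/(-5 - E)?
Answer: -181/105 ≈ -1.7238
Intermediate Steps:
U = 4 (U = -2 + 6 = 4)
S(a) = 5/3 + 2/(5 + a) (S(a) = 3 - (4 - 6/(5 + a))/3 = 3 + (-4/3 + 2/(5 + a)) = 5/3 + 2/(5 + a))
-S((6*5)*1) = -(31 + 5*((6*5)*1))/(3*(5 + (6*5)*1)) = -(31 + 5*(30*1))/(3*(5 + 30*1)) = -(31 + 5*30)/(3*(5 + 30)) = -(31 + 150)/(3*35) = -181/(3*35) = -1*181/105 = -181/105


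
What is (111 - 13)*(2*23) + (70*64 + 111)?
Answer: 9099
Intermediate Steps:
(111 - 13)*(2*23) + (70*64 + 111) = 98*46 + (4480 + 111) = 4508 + 4591 = 9099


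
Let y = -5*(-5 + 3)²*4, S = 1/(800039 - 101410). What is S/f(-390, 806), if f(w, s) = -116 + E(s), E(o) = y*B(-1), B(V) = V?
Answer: -1/25150644 ≈ -3.9760e-8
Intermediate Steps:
S = 1/698629 ≈ 1.4314e-6
y = -80 (y = -5*(-2)²*4 = -5*4*4 = -20*4 = -80)
E(o) = 80 (E(o) = -80*(-1) = 80)
f(w, s) = -36 (f(w, s) = -116 + 80 = -36)
S/f(-390, 806) = (1/698629)/(-36) = (1/698629)*(-1/36) = -1/25150644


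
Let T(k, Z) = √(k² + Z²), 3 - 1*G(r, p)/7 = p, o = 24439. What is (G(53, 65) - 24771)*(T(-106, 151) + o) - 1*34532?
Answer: -616019527 - 25205*√34037 ≈ -6.2067e+8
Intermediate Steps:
G(r, p) = 21 - 7*p
T(k, Z) = √(Z² + k²)
(G(53, 65) - 24771)*(T(-106, 151) + o) - 1*34532 = ((21 - 7*65) - 24771)*(√(151² + (-106)²) + 24439) - 1*34532 = ((21 - 455) - 24771)*(√(22801 + 11236) + 24439) - 34532 = (-434 - 24771)*(√34037 + 24439) - 34532 = -25205*(24439 + √34037) - 34532 = (-615984995 - 25205*√34037) - 34532 = -616019527 - 25205*√34037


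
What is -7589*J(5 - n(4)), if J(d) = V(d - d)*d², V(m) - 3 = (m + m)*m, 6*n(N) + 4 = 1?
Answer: -2754807/4 ≈ -6.8870e+5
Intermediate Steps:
n(N) = -½ (n(N) = -⅔ + (⅙)*1 = -⅔ + ⅙ = -½)
V(m) = 3 + 2*m² (V(m) = 3 + (m + m)*m = 3 + (2*m)*m = 3 + 2*m²)
J(d) = 3*d² (J(d) = (3 + 2*(d - d)²)*d² = (3 + 2*0²)*d² = (3 + 2*0)*d² = (3 + 0)*d² = 3*d²)
-7589*J(5 - n(4)) = -22767*(5 - 1*(-½))² = -22767*(5 + ½)² = -22767*(11/2)² = -22767*121/4 = -7589*363/4 = -2754807/4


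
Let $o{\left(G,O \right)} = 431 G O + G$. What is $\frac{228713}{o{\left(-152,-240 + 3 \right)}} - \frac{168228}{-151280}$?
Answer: $\frac{165408745651}{146800145360} \approx 1.1268$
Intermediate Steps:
$o{\left(G,O \right)} = G + 431 G O$ ($o{\left(G,O \right)} = 431 G O + G = G + 431 G O$)
$\frac{228713}{o{\left(-152,-240 + 3 \right)}} - \frac{168228}{-151280} = \frac{228713}{\left(-152\right) \left(1 + 431 \left(-240 + 3\right)\right)} - \frac{168228}{-151280} = \frac{228713}{\left(-152\right) \left(1 + 431 \left(-237\right)\right)} - - \frac{42057}{37820} = \frac{228713}{\left(-152\right) \left(1 - 102147\right)} + \frac{42057}{37820} = \frac{228713}{\left(-152\right) \left(-102146\right)} + \frac{42057}{37820} = \frac{228713}{15526192} + \frac{42057}{37820} = \frac{165408745651}{146800145360}$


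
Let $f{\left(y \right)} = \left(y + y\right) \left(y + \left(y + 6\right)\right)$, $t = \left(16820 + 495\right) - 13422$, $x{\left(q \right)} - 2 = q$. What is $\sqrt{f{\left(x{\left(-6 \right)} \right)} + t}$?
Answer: $\sqrt{3909} \approx 62.522$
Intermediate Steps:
$x{\left(q \right)} = 2 + q$
$t = 3893$ ($t = 17315 - 13422 = 3893$)
$f{\left(y \right)} = 2 y \left(6 + 2 y\right)$ ($f{\left(y \right)} = 2 y \left(y + \left(6 + y\right)\right) = 2 y \left(6 + 2 y\right)$)
$\sqrt{f{\left(x{\left(-6 \right)} \right)} + t} = \sqrt{4 \left(2 - 6\right) \left(3 + \left(2 - 6\right)\right) + 3893} = \sqrt{4 \left(-4\right) \left(3 - 4\right) + 3893} = \sqrt{4 \left(-4\right) \left(-1\right) + 3893} = \sqrt{16 + 3893} = \sqrt{3909}$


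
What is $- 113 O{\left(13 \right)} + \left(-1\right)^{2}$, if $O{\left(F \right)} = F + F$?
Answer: $-2937$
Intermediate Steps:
$O{\left(F \right)} = 2 F$
$- 113 O{\left(13 \right)} + \left(-1\right)^{2} = - 113 \cdot 2 \cdot 13 + \left(-1\right)^{2} = \left(-113\right) 26 + 1 = -2938 + 1 = -2937$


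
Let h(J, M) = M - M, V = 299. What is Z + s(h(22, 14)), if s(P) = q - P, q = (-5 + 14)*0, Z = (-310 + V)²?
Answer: 121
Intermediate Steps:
h(J, M) = 0
Z = 121 (Z = (-310 + 299)² = (-11)² = 121)
q = 0 (q = 9*0 = 0)
s(P) = -P (s(P) = 0 - P = -P)
Z + s(h(22, 14)) = 121 - 1*0 = 121 + 0 = 121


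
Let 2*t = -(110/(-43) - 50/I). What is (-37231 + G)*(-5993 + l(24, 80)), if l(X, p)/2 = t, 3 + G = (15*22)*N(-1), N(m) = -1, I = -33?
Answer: 319391178068/1419 ≈ 2.2508e+8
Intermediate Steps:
t = 740/1419 (t = (-(110/(-43) - 50/(-33)))/2 = (-(110*(-1/43) - 50*(-1/33)))/2 = (-(-110/43 + 50/33))/2 = (-1*(-1480/1419))/2 = (½)*(1480/1419) = 740/1419 ≈ 0.52149)
G = -333 (G = -3 + (15*22)*(-1) = -3 + 330*(-1) = -3 - 330 = -333)
l(X, p) = 1480/1419 (l(X, p) = 2*(740/1419) = 1480/1419)
(-37231 + G)*(-5993 + l(24, 80)) = (-37231 - 333)*(-5993 + 1480/1419) = -37564*(-8502587/1419) = 319391178068/1419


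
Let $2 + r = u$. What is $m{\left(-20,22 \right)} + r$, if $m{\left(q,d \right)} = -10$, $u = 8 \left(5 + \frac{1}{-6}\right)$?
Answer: $\frac{80}{3} \approx 26.667$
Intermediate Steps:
$u = \frac{116}{3}$ ($u = 8 \left(5 - \frac{1}{6}\right) = 8 \cdot \frac{29}{6} = \frac{116}{3} \approx 38.667$)
$r = \frac{110}{3}$ ($r = -2 + \frac{116}{3} = \frac{110}{3} \approx 36.667$)
$m{\left(-20,22 \right)} + r = -10 + \frac{110}{3} = \frac{80}{3}$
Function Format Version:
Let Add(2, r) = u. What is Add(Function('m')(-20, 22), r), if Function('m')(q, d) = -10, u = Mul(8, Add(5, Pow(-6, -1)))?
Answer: Rational(80, 3) ≈ 26.667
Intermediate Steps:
u = Rational(116, 3) (u = Mul(8, Add(5, Rational(-1, 6))) = Mul(8, Rational(29, 6)) = Rational(116, 3) ≈ 38.667)
r = Rational(110, 3) (r = Add(-2, Rational(116, 3)) = Rational(110, 3) ≈ 36.667)
Add(Function('m')(-20, 22), r) = Add(-10, Rational(110, 3)) = Rational(80, 3)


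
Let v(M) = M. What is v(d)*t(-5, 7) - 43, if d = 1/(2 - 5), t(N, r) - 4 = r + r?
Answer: -49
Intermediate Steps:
t(N, r) = 4 + 2*r (t(N, r) = 4 + (r + r) = 4 + 2*r)
d = -⅓ (d = 1/(-3) = -⅓ ≈ -0.33333)
v(d)*t(-5, 7) - 43 = -(4 + 2*7)/3 - 43 = -(4 + 14)/3 - 43 = -⅓*18 - 43 = -6 - 43 = -49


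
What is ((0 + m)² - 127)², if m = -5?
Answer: 10404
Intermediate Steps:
((0 + m)² - 127)² = ((0 - 5)² - 127)² = ((-5)² - 127)² = (25 - 127)² = (-102)² = 10404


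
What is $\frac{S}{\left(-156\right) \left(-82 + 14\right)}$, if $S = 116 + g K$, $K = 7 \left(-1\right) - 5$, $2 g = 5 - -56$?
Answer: $- \frac{125}{5304} \approx -0.023567$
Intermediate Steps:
$g = \frac{61}{2}$ ($g = \frac{5 - -56}{2} = \frac{5 + 56}{2} = \frac{1}{2} \cdot 61 = \frac{61}{2} \approx 30.5$)
$K = -12$ ($K = -7 - 5 = -12$)
$S = -250$ ($S = 116 + \frac{61}{2} \left(-12\right) = 116 - 366 = -250$)
$\frac{S}{\left(-156\right) \left(-82 + 14\right)} = - \frac{250}{\left(-156\right) \left(-82 + 14\right)} = - \frac{250}{\left(-156\right) \left(-68\right)} = - \frac{250}{10608} = \left(-250\right) \frac{1}{10608} = - \frac{125}{5304}$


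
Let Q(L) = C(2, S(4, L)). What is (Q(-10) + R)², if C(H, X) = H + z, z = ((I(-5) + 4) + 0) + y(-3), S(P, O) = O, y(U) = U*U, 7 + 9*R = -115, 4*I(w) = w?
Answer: 49/1296 ≈ 0.037809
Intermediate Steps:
I(w) = w/4
R = -122/9 (R = -7/9 + (⅑)*(-115) = -7/9 - 115/9 = -122/9 ≈ -13.556)
y(U) = U²
z = 47/4 (z = (((¼)*(-5) + 4) + 0) + (-3)² = ((-5/4 + 4) + 0) + 9 = (11/4 + 0) + 9 = 11/4 + 9 = 47/4 ≈ 11.750)
C(H, X) = 47/4 + H (C(H, X) = H + 47/4 = 47/4 + H)
Q(L) = 55/4 (Q(L) = 47/4 + 2 = 55/4)
(Q(-10) + R)² = (55/4 - 122/9)² = (7/36)² = 49/1296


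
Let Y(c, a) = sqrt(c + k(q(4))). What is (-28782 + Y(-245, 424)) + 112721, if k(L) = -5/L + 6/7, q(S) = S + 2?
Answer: 83939 + I*sqrt(432138)/42 ≈ 83939.0 + 15.652*I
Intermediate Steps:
q(S) = 2 + S
k(L) = 6/7 - 5/L (k(L) = -5/L + 6*(1/7) = -5/L + 6/7 = 6/7 - 5/L)
Y(c, a) = sqrt(1/42 + c) (Y(c, a) = sqrt(c + (6/7 - 5/(2 + 4))) = sqrt(c + (6/7 - 5/6)) = sqrt(c + 1/42) = sqrt(1/42 + c))
(-28782 + Y(-245, 424)) + 112721 = (-28782 + sqrt(42 + 1764*(-245))/42) + 112721 = (-28782 + sqrt(42 - 432180)/42) + 112721 = (-28782 + sqrt(-432138)/42) + 112721 = (-28782 + (I*sqrt(432138))/42) + 112721 = (-28782 + I*sqrt(432138)/42) + 112721 = 83939 + I*sqrt(432138)/42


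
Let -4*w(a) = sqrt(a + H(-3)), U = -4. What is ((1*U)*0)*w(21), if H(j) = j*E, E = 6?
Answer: 0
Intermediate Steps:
H(j) = 6*j (H(j) = j*6 = 6*j)
w(a) = -sqrt(-18 + a)/4 (w(a) = -sqrt(a + 6*(-3))/4 = -sqrt(a - 18)/4 = -sqrt(-18 + a)/4)
((1*U)*0)*w(21) = ((1*(-4))*0)*(-sqrt(-18 + 21)/4) = (-4*0)*(-sqrt(3)/4) = 0*(-sqrt(3)/4) = 0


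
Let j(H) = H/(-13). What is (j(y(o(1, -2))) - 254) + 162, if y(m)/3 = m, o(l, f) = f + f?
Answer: -1184/13 ≈ -91.077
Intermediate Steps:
o(l, f) = 2*f
y(m) = 3*m
j(H) = -H/13 (j(H) = H*(-1/13) = -H/13)
(j(y(o(1, -2))) - 254) + 162 = (-3*2*(-2)/13 - 254) + 162 = (-3*(-4)/13 - 254) + 162 = (-1/13*(-12) - 254) + 162 = (12/13 - 254) + 162 = -3290/13 + 162 = -1184/13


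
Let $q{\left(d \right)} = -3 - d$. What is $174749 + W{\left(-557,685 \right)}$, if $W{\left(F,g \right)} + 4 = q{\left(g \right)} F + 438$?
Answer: $558399$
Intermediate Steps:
$W{\left(F,g \right)} = 434 + F \left(-3 - g\right)$ ($W{\left(F,g \right)} = -4 + \left(\left(-3 - g\right) F + 438\right) = -4 + \left(F \left(-3 - g\right) + 438\right) = -4 + \left(438 + F \left(-3 - g\right)\right) = 434 + F \left(-3 - g\right)$)
$174749 + W{\left(-557,685 \right)} = 174749 - \left(-434 - 557 \left(3 + 685\right)\right) = 174749 - \left(-434 - 383216\right) = 174749 + \left(434 + 383216\right) = 174749 + 383650 = 558399$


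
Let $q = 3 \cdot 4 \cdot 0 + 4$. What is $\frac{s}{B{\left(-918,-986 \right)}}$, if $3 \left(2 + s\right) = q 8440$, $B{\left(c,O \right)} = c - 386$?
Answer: $- \frac{16877}{1956} \approx -8.6283$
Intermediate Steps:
$q = 4$ ($q = 12 \cdot 0 + 4 = 0 + 4 = 4$)
$B{\left(c,O \right)} = -386 + c$ ($B{\left(c,O \right)} = c - 386 = -386 + c$)
$s = \frac{33754}{3}$ ($s = -2 + \frac{4 \cdot 8440}{3} = -2 + \frac{1}{3} \cdot 33760 = -2 + \frac{33760}{3} = \frac{33754}{3} \approx 11251.0$)
$\frac{s}{B{\left(-918,-986 \right)}} = \frac{33754}{3 \left(-386 - 918\right)} = \frac{33754}{3 \left(-1304\right)} = \frac{33754}{3} \left(- \frac{1}{1304}\right) = - \frac{16877}{1956}$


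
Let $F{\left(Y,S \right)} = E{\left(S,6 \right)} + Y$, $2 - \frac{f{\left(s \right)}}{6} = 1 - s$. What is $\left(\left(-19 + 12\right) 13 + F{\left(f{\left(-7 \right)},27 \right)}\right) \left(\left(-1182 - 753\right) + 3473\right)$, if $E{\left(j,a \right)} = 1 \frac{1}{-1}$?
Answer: $-196864$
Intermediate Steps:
$E{\left(j,a \right)} = -1$ ($E{\left(j,a \right)} = 1 \left(-1\right) = -1$)
$f{\left(s \right)} = 6 + 6 s$ ($f{\left(s \right)} = 12 - 6 \left(1 - s\right) = 12 + \left(-6 + 6 s\right) = 6 + 6 s$)
$F{\left(Y,S \right)} = -1 + Y$
$\left(\left(-19 + 12\right) 13 + F{\left(f{\left(-7 \right)},27 \right)}\right) \left(\left(-1182 - 753\right) + 3473\right) = \left(\left(-19 + 12\right) 13 + \left(-1 + \left(6 + 6 \left(-7\right)\right)\right)\right) \left(\left(-1182 - 753\right) + 3473\right) = \left(\left(-7\right) 13 + \left(-1 + \left(6 - 42\right)\right)\right) \left(\left(-1182 - 753\right) + 3473\right) = \left(-91 - 37\right) \left(-1935 + 3473\right) = \left(-91 - 37\right) 1538 = \left(-128\right) 1538 = -196864$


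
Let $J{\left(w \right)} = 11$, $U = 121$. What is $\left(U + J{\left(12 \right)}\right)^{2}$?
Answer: $17424$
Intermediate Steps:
$\left(U + J{\left(12 \right)}\right)^{2} = \left(121 + 11\right)^{2} = 132^{2} = 17424$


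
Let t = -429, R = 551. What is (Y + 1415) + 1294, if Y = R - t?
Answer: 3689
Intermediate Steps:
Y = 980 (Y = 551 - 1*(-429) = 551 + 429 = 980)
(Y + 1415) + 1294 = (980 + 1415) + 1294 = 2395 + 1294 = 3689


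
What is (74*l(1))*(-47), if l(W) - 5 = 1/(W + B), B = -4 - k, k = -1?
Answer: -15651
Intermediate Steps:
B = -3 (B = -4 - 1*(-1) = -4 + 1 = -3)
l(W) = 5 + 1/(-3 + W) (l(W) = 5 + 1/(W - 3) = 5 + 1/(-3 + W))
(74*l(1))*(-47) = (74*((-14 + 5*1)/(-3 + 1)))*(-47) = (74*((-14 + 5)/(-2)))*(-47) = (74*(-½*(-9)))*(-47) = (74*(9/2))*(-47) = 333*(-47) = -15651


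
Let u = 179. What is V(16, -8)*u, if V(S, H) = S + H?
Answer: 1432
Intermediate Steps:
V(S, H) = H + S
V(16, -8)*u = (-8 + 16)*179 = 8*179 = 1432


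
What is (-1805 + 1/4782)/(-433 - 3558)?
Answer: 8631509/19084962 ≈ 0.45227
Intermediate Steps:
(-1805 + 1/4782)/(-433 - 3558) = (-1805 + 1/4782)/(-3991) = -8631509/4782*(-1/3991) = 8631509/19084962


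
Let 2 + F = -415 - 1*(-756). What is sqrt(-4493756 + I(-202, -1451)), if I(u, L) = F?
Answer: I*sqrt(4493417) ≈ 2119.8*I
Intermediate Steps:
F = 339 (F = -2 + (-415 - 1*(-756)) = -2 + (-415 + 756) = -2 + 341 = 339)
I(u, L) = 339
sqrt(-4493756 + I(-202, -1451)) = sqrt(-4493756 + 339) = sqrt(-4493417) = I*sqrt(4493417)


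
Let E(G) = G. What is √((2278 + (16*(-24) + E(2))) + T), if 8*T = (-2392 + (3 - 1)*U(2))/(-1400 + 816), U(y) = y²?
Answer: √40426013/146 ≈ 43.549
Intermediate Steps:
T = 149/292 (T = ((-2392 + (3 - 1)*2²)/(-1400 + 816))/8 = ((-2392 + 2*4)/(-584))/8 = ((-2392 + 8)*(-1/584))/8 = (-2384*(-1/584))/8 = (⅛)*(298/73) = 149/292 ≈ 0.51027)
√((2278 + (16*(-24) + E(2))) + T) = √((2278 + (16*(-24) + 2)) + 149/292) = √((2278 + (-384 + 2)) + 149/292) = √((2278 - 382) + 149/292) = √(1896 + 149/292) = √(553781/292) = √40426013/146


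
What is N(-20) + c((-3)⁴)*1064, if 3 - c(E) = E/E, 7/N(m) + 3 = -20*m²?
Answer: 17030377/8003 ≈ 2128.0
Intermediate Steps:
N(m) = 7/(-3 - 20*m²)
c(E) = 2 (c(E) = 3 - E/E = 3 - 1*1 = 3 - 1 = 2)
N(-20) + c((-3)⁴)*1064 = -7/(3 + 20*(-20)²) + 2*1064 = -7/(3 + 20*400) + 2128 = -7/(3 + 8000) + 2128 = -7/8003 + 2128 = 17030377/8003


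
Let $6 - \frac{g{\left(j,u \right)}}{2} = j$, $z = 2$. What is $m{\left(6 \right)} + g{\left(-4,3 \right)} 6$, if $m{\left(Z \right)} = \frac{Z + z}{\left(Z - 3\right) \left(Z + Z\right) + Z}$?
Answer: $\frac{2524}{21} \approx 120.19$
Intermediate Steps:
$g{\left(j,u \right)} = 12 - 2 j$
$m{\left(Z \right)} = \frac{2 + Z}{Z + 2 Z \left(-3 + Z\right)}$ ($m{\left(Z \right)} = \frac{Z + 2}{\left(Z - 3\right) \left(Z + Z\right) + Z} = \frac{2 + Z}{\left(-3 + Z\right) 2 Z + Z} = \frac{2 + Z}{2 Z \left(-3 + Z\right) + Z} = \frac{2 + Z}{Z + 2 Z \left(-3 + Z\right)}$)
$m{\left(6 \right)} + g{\left(-4,3 \right)} 6 = \frac{2 + 6}{6 \left(-5 + 2 \cdot 6\right)} + \left(12 - -8\right) 6 = \frac{1}{6} \frac{1}{-5 + 12} \cdot 8 + \left(12 + 8\right) 6 = \frac{1}{6} \cdot \frac{1}{7} \cdot 8 + 20 \cdot 6 = \frac{1}{6} \cdot \frac{1}{7} \cdot 8 + 120 = \frac{4}{21} + 120 = \frac{2524}{21}$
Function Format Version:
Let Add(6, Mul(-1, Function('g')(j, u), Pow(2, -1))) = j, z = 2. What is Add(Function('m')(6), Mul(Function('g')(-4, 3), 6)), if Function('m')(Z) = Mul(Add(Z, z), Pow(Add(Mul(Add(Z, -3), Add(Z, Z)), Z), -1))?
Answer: Rational(2524, 21) ≈ 120.19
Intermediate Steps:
Function('g')(j, u) = Add(12, Mul(-2, j))
Function('m')(Z) = Mul(Pow(Add(Z, Mul(2, Z, Add(-3, Z))), -1), Add(2, Z)) (Function('m')(Z) = Mul(Add(Z, 2), Pow(Add(Mul(Add(Z, -3), Add(Z, Z)), Z), -1)) = Mul(Add(2, Z), Pow(Add(Mul(Add(-3, Z), Mul(2, Z)), Z), -1)) = Mul(Add(2, Z), Pow(Add(Mul(2, Z, Add(-3, Z)), Z), -1)) = Mul(Add(2, Z), Pow(Add(Z, Mul(2, Z, Add(-3, Z))), -1)) = Mul(Pow(Add(Z, Mul(2, Z, Add(-3, Z))), -1), Add(2, Z)))
Add(Function('m')(6), Mul(Function('g')(-4, 3), 6)) = Add(Mul(Pow(6, -1), Pow(Add(-5, Mul(2, 6)), -1), Add(2, 6)), Mul(Add(12, Mul(-2, -4)), 6)) = Add(Mul(Rational(1, 6), Pow(Add(-5, 12), -1), 8), Mul(Add(12, 8), 6)) = Add(Mul(Rational(1, 6), Pow(7, -1), 8), Mul(20, 6)) = Add(Mul(Rational(1, 6), Rational(1, 7), 8), 120) = Add(Rational(4, 21), 120) = Rational(2524, 21)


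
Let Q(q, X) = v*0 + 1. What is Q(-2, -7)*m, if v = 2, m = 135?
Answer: 135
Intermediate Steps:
Q(q, X) = 1 (Q(q, X) = 2*0 + 1 = 0 + 1 = 1)
Q(-2, -7)*m = 1*135 = 135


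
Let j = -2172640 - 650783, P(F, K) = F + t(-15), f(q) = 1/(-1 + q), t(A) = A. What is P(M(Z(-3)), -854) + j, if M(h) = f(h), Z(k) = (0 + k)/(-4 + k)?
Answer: -11293759/4 ≈ -2.8234e+6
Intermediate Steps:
Z(k) = k/(-4 + k)
M(h) = 1/(-1 + h)
P(F, K) = -15 + F (P(F, K) = F - 15 = -15 + F)
j = -2823423
P(M(Z(-3)), -854) + j = (-15 + 1/(-1 - 3/(-4 - 3))) - 2823423 = (-15 + 1/(-1 - 3/(-7))) - 2823423 = (-15 + 1/(-1 - 3*(-⅐))) - 2823423 = (-15 + 1/(-1 + 3/7)) - 2823423 = (-15 + 1/(-4/7)) - 2823423 = (-15 - 7/4) - 2823423 = -67/4 - 2823423 = -11293759/4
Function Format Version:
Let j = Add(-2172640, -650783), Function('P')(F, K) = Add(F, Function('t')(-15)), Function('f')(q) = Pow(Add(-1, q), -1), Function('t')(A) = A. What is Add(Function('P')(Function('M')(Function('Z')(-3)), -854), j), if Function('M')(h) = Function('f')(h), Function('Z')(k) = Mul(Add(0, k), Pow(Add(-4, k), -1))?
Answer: Rational(-11293759, 4) ≈ -2.8234e+6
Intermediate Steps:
Function('Z')(k) = Mul(k, Pow(Add(-4, k), -1))
Function('M')(h) = Pow(Add(-1, h), -1)
Function('P')(F, K) = Add(-15, F) (Function('P')(F, K) = Add(F, -15) = Add(-15, F))
j = -2823423
Add(Function('P')(Function('M')(Function('Z')(-3)), -854), j) = Add(Add(-15, Pow(Add(-1, Mul(-3, Pow(Add(-4, -3), -1))), -1)), -2823423) = Add(Add(-15, Pow(Add(-1, Mul(-3, Pow(-7, -1))), -1)), -2823423) = Add(Add(-15, Pow(Add(-1, Mul(-3, Rational(-1, 7))), -1)), -2823423) = Add(Add(-15, Pow(Add(-1, Rational(3, 7)), -1)), -2823423) = Add(Add(-15, Pow(Rational(-4, 7), -1)), -2823423) = Add(Add(-15, Rational(-7, 4)), -2823423) = Add(Rational(-67, 4), -2823423) = Rational(-11293759, 4)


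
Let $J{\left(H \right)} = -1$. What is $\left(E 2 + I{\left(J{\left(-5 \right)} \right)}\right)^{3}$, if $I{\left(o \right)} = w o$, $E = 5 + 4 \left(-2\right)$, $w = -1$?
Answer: $-125$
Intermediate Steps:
$E = -3$ ($E = 5 - 8 = -3$)
$I{\left(o \right)} = - o$
$\left(E 2 + I{\left(J{\left(-5 \right)} \right)}\right)^{3} = \left(\left(-3\right) 2 - -1\right)^{3} = \left(-6 + 1\right)^{3} = \left(-5\right)^{3} = -125$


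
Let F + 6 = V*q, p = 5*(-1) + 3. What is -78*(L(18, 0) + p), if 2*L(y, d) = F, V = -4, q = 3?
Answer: 858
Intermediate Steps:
p = -2 (p = -5 + 3 = -2)
F = -18 (F = -6 - 4*3 = -6 - 12 = -18)
L(y, d) = -9 (L(y, d) = (½)*(-18) = -9)
-78*(L(18, 0) + p) = -78*(-9 - 2) = -78*(-11) = 858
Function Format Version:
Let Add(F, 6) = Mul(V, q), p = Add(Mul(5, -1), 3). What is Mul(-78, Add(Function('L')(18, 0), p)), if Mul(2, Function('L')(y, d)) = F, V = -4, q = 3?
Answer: 858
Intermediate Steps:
p = -2 (p = Add(-5, 3) = -2)
F = -18 (F = Add(-6, Mul(-4, 3)) = Add(-6, -12) = -18)
Function('L')(y, d) = -9 (Function('L')(y, d) = Mul(Rational(1, 2), -18) = -9)
Mul(-78, Add(Function('L')(18, 0), p)) = Mul(-78, Add(-9, -2)) = Mul(-78, -11) = 858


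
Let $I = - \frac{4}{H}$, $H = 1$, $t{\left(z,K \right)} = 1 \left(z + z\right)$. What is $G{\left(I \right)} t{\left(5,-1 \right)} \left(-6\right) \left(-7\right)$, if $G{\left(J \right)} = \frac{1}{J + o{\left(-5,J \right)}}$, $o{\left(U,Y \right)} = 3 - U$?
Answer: $105$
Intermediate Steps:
$t{\left(z,K \right)} = 2 z$ ($t{\left(z,K \right)} = 1 \cdot 2 z = 2 z$)
$I = -4$ ($I = - \frac{4}{1} = \left(-4\right) 1 = -4$)
$G{\left(J \right)} = \frac{1}{8 + J}$ ($G{\left(J \right)} = \frac{1}{J + \left(3 - -5\right)} = \frac{1}{J + \left(3 + 5\right)} = \frac{1}{J + 8} = \frac{1}{8 + J}$)
$G{\left(I \right)} t{\left(5,-1 \right)} \left(-6\right) \left(-7\right) = \frac{2 \cdot 5}{8 - 4} \left(-6\right) \left(-7\right) = \frac{1}{4} \cdot 10 \left(-6\right) \left(-7\right) = \frac{5}{2} \left(-6\right) \left(-7\right) = \left(-15\right) \left(-7\right) = 105$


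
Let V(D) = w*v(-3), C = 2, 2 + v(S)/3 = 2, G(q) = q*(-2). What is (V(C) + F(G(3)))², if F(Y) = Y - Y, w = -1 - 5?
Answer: 0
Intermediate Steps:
G(q) = -2*q
v(S) = 0 (v(S) = -6 + 3*2 = -6 + 6 = 0)
w = -6
V(D) = 0 (V(D) = -6*0 = 0)
F(Y) = 0
(V(C) + F(G(3)))² = (0 + 0)² = 0² = 0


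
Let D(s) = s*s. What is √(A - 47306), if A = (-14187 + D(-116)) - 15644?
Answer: I*√63681 ≈ 252.35*I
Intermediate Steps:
D(s) = s²
A = -16375 (A = (-14187 + (-116)²) - 15644 = (-14187 + 13456) - 15644 = -731 - 15644 = -16375)
√(A - 47306) = √(-16375 - 47306) = √(-63681) = I*√63681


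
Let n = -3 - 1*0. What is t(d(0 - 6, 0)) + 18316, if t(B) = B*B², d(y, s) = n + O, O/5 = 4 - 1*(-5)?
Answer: 92404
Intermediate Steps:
n = -3 (n = -3 + 0 = -3)
O = 45 (O = 5*(4 - 1*(-5)) = 5*(4 + 5) = 5*9 = 45)
d(y, s) = 42 (d(y, s) = -3 + 45 = 42)
t(B) = B³
t(d(0 - 6, 0)) + 18316 = 42³ + 18316 = 74088 + 18316 = 92404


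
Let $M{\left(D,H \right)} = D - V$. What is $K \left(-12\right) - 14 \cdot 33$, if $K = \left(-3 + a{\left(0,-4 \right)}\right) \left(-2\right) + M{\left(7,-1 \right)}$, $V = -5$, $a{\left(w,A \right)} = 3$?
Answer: $-606$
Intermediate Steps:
$M{\left(D,H \right)} = 5 + D$ ($M{\left(D,H \right)} = D - -5 = D + 5 = 5 + D$)
$K = 12$ ($K = \left(-3 + 3\right) \left(-2\right) + \left(5 + 7\right) = 0 \left(-2\right) + 12 = 0 + 12 = 12$)
$K \left(-12\right) - 14 \cdot 33 = 12 \left(-12\right) - 14 \cdot 33 = -144 - 462 = -606$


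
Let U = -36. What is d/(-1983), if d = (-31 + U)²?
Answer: -4489/1983 ≈ -2.2637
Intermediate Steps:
d = 4489 (d = (-31 - 36)² = (-67)² = 4489)
d/(-1983) = 4489/(-1983) = 4489*(-1/1983) = -4489/1983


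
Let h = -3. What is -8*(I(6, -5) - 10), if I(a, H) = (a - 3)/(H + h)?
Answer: 83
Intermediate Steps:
I(a, H) = (-3 + a)/(-3 + H) (I(a, H) = (a - 3)/(H - 3) = (-3 + a)/(-3 + H))
-8*(I(6, -5) - 10) = -8*((-3 + 6)/(-3 - 5) - 10) = -8*(3/(-8) - 10) = -8*(-⅛*3 - 10) = -8*(-3/8 - 10) = -8*(-83/8) = 83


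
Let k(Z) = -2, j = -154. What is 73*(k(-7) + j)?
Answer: -11388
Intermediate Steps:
73*(k(-7) + j) = 73*(-2 - 154) = 73*(-156) = -11388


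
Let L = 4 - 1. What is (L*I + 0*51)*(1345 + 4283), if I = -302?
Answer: -5098968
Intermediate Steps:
L = 3
(L*I + 0*51)*(1345 + 4283) = (3*(-302) + 0*51)*(1345 + 4283) = (-906 + 0)*5628 = -906*5628 = -5098968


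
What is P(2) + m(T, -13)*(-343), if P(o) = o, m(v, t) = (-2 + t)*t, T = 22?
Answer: -66883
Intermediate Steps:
m(v, t) = t*(-2 + t)
P(2) + m(T, -13)*(-343) = 2 - 13*(-2 - 13)*(-343) = 2 - 13*(-15)*(-343) = 2 + 195*(-343) = 2 - 66885 = -66883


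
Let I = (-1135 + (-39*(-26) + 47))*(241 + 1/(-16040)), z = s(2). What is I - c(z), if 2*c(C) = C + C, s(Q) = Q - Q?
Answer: -143028643/8020 ≈ -17834.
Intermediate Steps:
s(Q) = 0
z = 0
c(C) = C (c(C) = (C + C)/2 = (2*C)/2 = C)
I = -143028643/8020 (I = (-1135 + (1014 + 47))*(241 - 1/16040) = (-1135 + 1061)*(3865639/16040) = -74*3865639/16040 = -143028643/8020 ≈ -17834.)
I - c(z) = -143028643/8020 - 1*0 = -143028643/8020 + 0 = -143028643/8020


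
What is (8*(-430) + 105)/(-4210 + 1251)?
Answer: 3335/2959 ≈ 1.1271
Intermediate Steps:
(8*(-430) + 105)/(-4210 + 1251) = (-3440 + 105)/(-2959) = -3335*(-1/2959) = 3335/2959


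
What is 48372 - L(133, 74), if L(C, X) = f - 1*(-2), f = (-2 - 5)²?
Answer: 48321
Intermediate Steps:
f = 49 (f = (-7)² = 49)
L(C, X) = 51 (L(C, X) = 49 - 1*(-2) = 49 + 2 = 51)
48372 - L(133, 74) = 48372 - 1*51 = 48372 - 51 = 48321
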